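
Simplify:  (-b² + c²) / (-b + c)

-b² + c² factors as -(b - c)*(b + c).

b + c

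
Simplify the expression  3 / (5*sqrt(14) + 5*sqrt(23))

Multiply numerator and denominator by -5*sqrt(14) + 5*sqrt(23).
Denominator becomes 225; numerator becomes -15*sqrt(14) + 15*sqrt(23).

(-sqrt(14) + sqrt(23))/15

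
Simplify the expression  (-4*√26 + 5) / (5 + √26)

-129 + 25*√26

Multiply numerator and denominator by -√26 + 5.
Denominator becomes -1; numerator becomes -25*√26 + 129.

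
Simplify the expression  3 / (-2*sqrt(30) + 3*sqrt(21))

(2*sqrt(30) + 3*sqrt(21))/23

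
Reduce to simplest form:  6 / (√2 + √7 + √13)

(-3*√182 - 6*√13 + 12*√7 + 27*√2)/10

Group as (√7 + √13) + √2; multiply by (√7 + √13) - √2, then rationalise the remaining surd.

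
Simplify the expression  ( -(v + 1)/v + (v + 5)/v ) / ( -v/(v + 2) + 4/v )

(-4*v - 8)/(v² - 4*v - 8)

Numerator: -(v + 1)/v + (v + 5)/v = 4/v
Denominator: -v/(v + 2) + 4/v = (-v² + 4*v + 8)/(v² + 2*v)
Divide: (4/v) · ((v² + 2*v)/(-v² + 4*v + 8)) = (-4*v - 8)/(v² - 4*v - 8)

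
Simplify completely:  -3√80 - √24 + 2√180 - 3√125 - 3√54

-15*√5 - 11*√6

3√80 = 12*√5; √24 = 2*√6; 2√180 = 12*√5; 3√125 = 15*√5; 3√54 = 9*√6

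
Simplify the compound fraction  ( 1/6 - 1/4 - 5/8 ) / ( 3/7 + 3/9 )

Numerator: 1/6 - 1/4 - 5/8 = -17/24
Denominator: 3/7 + 3/9 = 16/21
Divide: (-17/24) · (21/16) = -119/128

-119/128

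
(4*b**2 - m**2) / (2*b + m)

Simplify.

Factor (2*b)**2 - m**2 and cancel (2*b + m).

2*b - m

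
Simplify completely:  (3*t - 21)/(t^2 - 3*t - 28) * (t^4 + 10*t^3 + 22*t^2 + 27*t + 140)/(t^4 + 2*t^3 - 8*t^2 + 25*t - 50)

Factor: 3*t - 21 = 3*(t - 7);  t^2 - 3*t - 28 = (t + 4)*(t - 7);  t^4 + 10*t^3 + 22*t^2 + 27*t + 140 = (t + 7)*(t + 4)*(t^2 - t + 5);  t^4 + 2*t^3 - 8*t^2 + 25*t - 50 = (t - 2)*(t + 5)*(t^2 - t + 5)
Cancel the common factors (t^2 - t + 5), (t + 4), (t - 7).

(3*t + 21)/(t^2 + 3*t - 10)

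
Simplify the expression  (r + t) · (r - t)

r² - t²

(r+t)(r-t) = r² - t².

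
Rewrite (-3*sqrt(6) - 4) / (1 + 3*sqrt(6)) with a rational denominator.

(-50 - 9*sqrt(6))/53

Multiply numerator and denominator by -3*sqrt(6) + 1.
Denominator becomes -53; numerator becomes 9*sqrt(6) + 50.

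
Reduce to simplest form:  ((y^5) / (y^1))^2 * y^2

Inside the bracket: y^4
Raise to the power 2: y^8
Multiply by y^2: add exponents.

y^10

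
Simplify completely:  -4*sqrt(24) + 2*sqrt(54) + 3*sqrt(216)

4*sqrt(24) = 8*sqrt(6); 2*sqrt(54) = 6*sqrt(6); 3*sqrt(216) = 18*sqrt(6)
Combine: (-8 + 6 + 18)·sqrt(6) = 16*sqrt(6)

16*sqrt(6)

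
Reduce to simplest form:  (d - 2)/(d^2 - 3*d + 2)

Factor: d^2 - 3*d + 2 = (d - 1)*(d - 2)
Cancel the common factor (d - 2).

1/(d - 1)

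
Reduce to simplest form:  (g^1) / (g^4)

g^(-3)

Quotient: (g^-3)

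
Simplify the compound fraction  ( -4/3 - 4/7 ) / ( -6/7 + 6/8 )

160/9

Numerator: -4/3 - 4/7 = -40/21
Denominator: -6/7 + 6/8 = -3/28
Divide: (-40/21) · (-28/3) = 160/9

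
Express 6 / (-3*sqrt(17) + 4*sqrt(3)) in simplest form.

Multiply numerator and denominator by 4*sqrt(3) + 3*sqrt(17).
Denominator becomes -105; numerator becomes 24*sqrt(3) + 18*sqrt(17).

(-6*sqrt(17) - 8*sqrt(3))/35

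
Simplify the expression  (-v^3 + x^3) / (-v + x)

v^2 + v*x + x^2

Apply the difference-of-cubes factorisation and cancel (-v + x).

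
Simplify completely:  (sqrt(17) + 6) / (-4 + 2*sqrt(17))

(29 + 8*sqrt(17))/26

Multiply numerator and denominator by -2*sqrt(17) - 4.
Denominator becomes -52; numerator becomes -16*sqrt(17) - 58.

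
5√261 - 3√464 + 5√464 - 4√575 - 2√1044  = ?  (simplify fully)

-20*√23 + 11*√29

5√261 = 15*√29; 3√464 = 12*√29; 5√464 = 20*√29; 4√575 = 20*√23; 2√1044 = 12*√29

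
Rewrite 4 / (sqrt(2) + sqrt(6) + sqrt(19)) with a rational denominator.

Group as (sqrt(2) + sqrt(6)) + sqrt(19); multiply by (sqrt(2) + sqrt(6)) - sqrt(19), then rationalise the remaining surd.

(-60*sqrt(6) - 92*sqrt(2) + 16*sqrt(57) + 44*sqrt(19))/73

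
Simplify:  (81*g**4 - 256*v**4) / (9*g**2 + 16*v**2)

9*g**2 - 16*v**2

Difference of fourth powers: factor out (9*g**2 + 16*v**2).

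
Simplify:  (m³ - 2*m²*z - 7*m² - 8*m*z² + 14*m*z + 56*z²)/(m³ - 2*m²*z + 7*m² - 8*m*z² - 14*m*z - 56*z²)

Factor: m³ - 2*m²*z - 7*m² - 8*m*z² + 14*m*z + 56*z² = (m + 2*z)·(m - 4*z)·(m - 7);  m³ - 2*m²*z + 7*m² - 8*m*z² - 14*m*z - 56*z² = (m + 2*z)·(m - 4*z)·(m + 7)
Cancel the common factors (m - 4*z), (m + 2*z).

(m - 7)/(m + 7)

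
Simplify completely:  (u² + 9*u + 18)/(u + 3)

Factor: u² + 9*u + 18 = (u + 6)·(u + 3)
Cancel the common factor (u + 3).

u + 6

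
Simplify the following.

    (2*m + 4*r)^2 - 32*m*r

4*(m - 2*r)^2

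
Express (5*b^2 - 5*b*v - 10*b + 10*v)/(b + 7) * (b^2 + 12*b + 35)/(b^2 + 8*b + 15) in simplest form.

Factor: 5*b^2 - 5*b*v - 10*b + 10*v = 5*(b - 2)*(b - v);  b^2 + 12*b + 35 = (b + 7)*(b + 5);  b^2 + 8*b + 15 = (b + 5)*(b + 3)
Cancel the common factors (b + 7), (b + 5).

(5*b^2 - 5*b*v - 10*b + 10*v)/(b + 3)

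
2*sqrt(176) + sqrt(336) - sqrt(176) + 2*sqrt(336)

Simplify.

2*sqrt(176) = 8*sqrt(11); sqrt(336) = 4*sqrt(21); sqrt(176) = 4*sqrt(11); 2*sqrt(336) = 8*sqrt(21)

4*sqrt(11) + 12*sqrt(21)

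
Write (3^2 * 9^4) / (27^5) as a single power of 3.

3^(-5)

3^2 = 3^2; 9^4 = 3^8; 27^5 = 3^15
Combine exponents: 3^(-5)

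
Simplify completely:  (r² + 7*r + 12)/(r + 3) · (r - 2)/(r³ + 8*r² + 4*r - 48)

1/(r + 6)

Factor: r² + 7*r + 12 = (r + 3)·(r + 4);  r³ + 8*r² + 4*r - 48 = (r + 4)·(r - 2)·(r + 6)
Cancel the common factors (r + 3), (r + 4), (r - 2).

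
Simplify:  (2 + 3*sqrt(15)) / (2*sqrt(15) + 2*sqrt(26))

(-45 - 2*sqrt(15) + 2*sqrt(26) + 3*sqrt(390))/22

Multiply numerator and denominator by -2*sqrt(26) + 2*sqrt(15).
Denominator becomes -44; numerator becomes -6*sqrt(390) - 4*sqrt(26) + 4*sqrt(15) + 90.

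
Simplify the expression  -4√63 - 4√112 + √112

4√63 = 12*√7; 4√112 = 16*√7; √112 = 4*√7
Combine: (-12 - 16 + 4)·√7 = -24*√7

-24*√7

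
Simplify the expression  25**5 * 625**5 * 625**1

25**5 = 5**10; 625**5 = 5**20; 625**1 = 5**4
Combine exponents: 5**34

5**34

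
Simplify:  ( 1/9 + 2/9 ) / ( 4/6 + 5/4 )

Numerator: 1/9 + 2/9 = 1/3
Denominator: 4/6 + 5/4 = 23/12
Divide: (1/3) · (12/23) = 4/23

4/23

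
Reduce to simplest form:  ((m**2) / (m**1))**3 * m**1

m**4

Inside the bracket: m**1
Raise to the power 3: m**3
Multiply by m**1: add exponents.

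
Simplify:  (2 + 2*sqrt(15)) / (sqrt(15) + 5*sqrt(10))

(-30 - 2*sqrt(15) + 10*sqrt(10) + 50*sqrt(6))/235

Multiply numerator and denominator by -5*sqrt(10) + sqrt(15).
Denominator becomes -235; numerator becomes -50*sqrt(6) - 10*sqrt(10) + 2*sqrt(15) + 30.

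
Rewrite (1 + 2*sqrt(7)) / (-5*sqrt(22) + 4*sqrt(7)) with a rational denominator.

(-10*sqrt(154) - 56 - 5*sqrt(22) - 4*sqrt(7))/438

Multiply numerator and denominator by 4*sqrt(7) + 5*sqrt(22).
Denominator becomes -438; numerator becomes 4*sqrt(7) + 5*sqrt(22) + 56 + 10*sqrt(154).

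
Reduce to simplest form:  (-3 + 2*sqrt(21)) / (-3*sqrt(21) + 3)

(-39 + sqrt(21))/60

Multiply numerator and denominator by 3 + 3*sqrt(21).
Denominator becomes -180; numerator becomes -3*sqrt(21) + 117.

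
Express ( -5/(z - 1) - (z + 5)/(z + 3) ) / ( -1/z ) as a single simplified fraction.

Numerator: -5/(z - 1) - (z + 5)/(z + 3) = (-z² - 9*z - 10)/(z² + 2*z - 3)
Denominator: -1/z = -1/z
Divide: ((-z² - 9*z - 10)/(z² + 2*z - 3)) · (-z) = (z³ + 9*z² + 10*z)/(z² + 2*z - 3)

(z³ + 9*z² + 10*z)/(z² + 2*z - 3)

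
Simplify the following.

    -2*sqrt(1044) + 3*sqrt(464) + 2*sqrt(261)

6*sqrt(29)

2*sqrt(1044) = 12*sqrt(29); 3*sqrt(464) = 12*sqrt(29); 2*sqrt(261) = 6*sqrt(29)
Combine: (-12 + 12 + 6)·sqrt(29) = 6*sqrt(29)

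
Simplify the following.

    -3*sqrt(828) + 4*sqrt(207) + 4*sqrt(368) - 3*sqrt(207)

sqrt(23)

3*sqrt(828) = 18*sqrt(23); 4*sqrt(207) = 12*sqrt(23); 4*sqrt(368) = 16*sqrt(23); 3*sqrt(207) = 9*sqrt(23)
Combine: (-18 + 12 + 16 - 9)·sqrt(23) = sqrt(23)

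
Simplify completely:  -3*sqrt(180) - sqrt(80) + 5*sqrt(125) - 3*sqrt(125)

3*sqrt(180) = 18*sqrt(5); sqrt(80) = 4*sqrt(5); 5*sqrt(125) = 25*sqrt(5); 3*sqrt(125) = 15*sqrt(5)
Combine: (-18 - 4 + 25 - 15)·sqrt(5) = -12*sqrt(5)

-12*sqrt(5)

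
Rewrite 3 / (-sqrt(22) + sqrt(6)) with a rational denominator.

(-3*sqrt(22) - 3*sqrt(6))/16

Multiply numerator and denominator by sqrt(6) + sqrt(22).
Denominator becomes -16; numerator becomes 3*sqrt(6) + 3*sqrt(22).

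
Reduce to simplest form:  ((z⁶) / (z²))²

z⁸

Inside the bracket: z⁴
Raise to the power 2: z⁸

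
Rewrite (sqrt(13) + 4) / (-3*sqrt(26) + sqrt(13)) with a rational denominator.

(-12*sqrt(26) - 39*sqrt(2) - 4*sqrt(13) - 13)/221

Multiply numerator and denominator by sqrt(13) + 3*sqrt(26).
Denominator becomes -221; numerator becomes 13 + 4*sqrt(13) + 39*sqrt(2) + 12*sqrt(26).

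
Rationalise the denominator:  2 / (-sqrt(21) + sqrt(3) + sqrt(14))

Group as (sqrt(3) + sqrt(14)) - sqrt(21); multiply by (sqrt(3) + sqrt(14)) + sqrt(21), then rationalise the remaining surd.

(2*sqrt(21) + 5*sqrt(14) + 16*sqrt(3) + 21*sqrt(2))/38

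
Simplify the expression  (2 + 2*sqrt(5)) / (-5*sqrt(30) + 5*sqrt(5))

Multiply numerator and denominator by 5*sqrt(5) + 5*sqrt(30).
Denominator becomes -625; numerator becomes 10*sqrt(5) + 50 + 10*sqrt(30) + 50*sqrt(6).

(-10*sqrt(6) - 2*sqrt(30) - 10 - 2*sqrt(5))/125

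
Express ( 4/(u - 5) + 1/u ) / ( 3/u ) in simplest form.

Numerator: 4/(u - 5) + 1/u = (5*u - 5)/(u**2 - 5*u)
Denominator: 3/u = 3/u
Divide: ((5*u - 5)/(u**2 - 5*u)) · (u/3) = (5*u - 5)/(3*u - 15)

(5*u - 5)/(3*u - 15)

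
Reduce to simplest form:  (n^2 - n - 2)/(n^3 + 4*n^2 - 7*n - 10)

1/(n + 5)

Factor: n^2 - n - 2 = (n + 1)*(n - 2);  n^3 + 4*n^2 - 7*n - 10 = (n - 2)*(n + 5)*(n + 1)
Cancel the common factors (n - 2), (n + 1).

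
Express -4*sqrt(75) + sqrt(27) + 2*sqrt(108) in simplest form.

4*sqrt(75) = 20*sqrt(3); sqrt(27) = 3*sqrt(3); 2*sqrt(108) = 12*sqrt(3)
Combine: (-20 + 3 + 12)·sqrt(3) = -5*sqrt(3)

-5*sqrt(3)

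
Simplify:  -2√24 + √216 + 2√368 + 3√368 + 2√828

2*√6 + 32*√23

2√24 = 4*√6; √216 = 6*√6; 2√368 = 8*√23; 3√368 = 12*√23; 2√828 = 12*√23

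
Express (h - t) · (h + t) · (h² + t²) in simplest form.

h⁴ - t⁴

Telescope via difference of squares: (h+t)(h-t) = h² - t², then repeat with the next factor.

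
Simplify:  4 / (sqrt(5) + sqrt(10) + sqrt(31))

Group as (sqrt(10) + sqrt(31)) + sqrt(5); multiply by (sqrt(10) + sqrt(31)) - sqrt(5), then rationalise the remaining surd.

(-13*sqrt(10) - 18*sqrt(5) + 5*sqrt(62) + 8*sqrt(31))/7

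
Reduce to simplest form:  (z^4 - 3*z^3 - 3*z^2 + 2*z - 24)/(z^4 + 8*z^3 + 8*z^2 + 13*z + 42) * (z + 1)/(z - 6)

(z^2 - 3*z - 4)/(z^2 + z - 42)

Factor: z^4 - 3*z^3 - 3*z^2 + 2*z - 24 = (z + 2)*(z - 4)*(z^2 - z + 3);  z^4 + 8*z^3 + 8*z^2 + 13*z + 42 = (z + 7)*(z^2 - z + 3)*(z + 2)
Cancel the common factors (z^2 - z + 3), (z + 2).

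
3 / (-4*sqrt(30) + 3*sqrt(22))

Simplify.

(-4*sqrt(30) - 3*sqrt(22))/94

Multiply numerator and denominator by 3*sqrt(22) + 4*sqrt(30).
Denominator becomes -282; numerator becomes 9*sqrt(22) + 12*sqrt(30).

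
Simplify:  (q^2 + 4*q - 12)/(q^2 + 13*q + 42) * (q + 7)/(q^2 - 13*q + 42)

(q - 2)/(q^2 - 13*q + 42)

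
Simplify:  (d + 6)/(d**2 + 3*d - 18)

1/(d - 3)

Factor: d**2 + 3*d - 18 = (d - 3)*(d + 6)
Cancel the common factor (d + 6).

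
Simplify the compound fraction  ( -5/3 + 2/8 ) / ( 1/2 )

Numerator: -5/3 + 2/8 = -17/12
Denominator: 1/2 = 1/2
Divide: (-17/12) · (2) = -17/6

-17/6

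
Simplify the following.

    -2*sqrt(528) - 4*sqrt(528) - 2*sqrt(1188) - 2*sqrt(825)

2*sqrt(528) = 8*sqrt(33); 4*sqrt(528) = 16*sqrt(33); 2*sqrt(1188) = 12*sqrt(33); 2*sqrt(825) = 10*sqrt(33)
Combine: (-8 - 16 - 12 - 10)·sqrt(33) = -46*sqrt(33)

-46*sqrt(33)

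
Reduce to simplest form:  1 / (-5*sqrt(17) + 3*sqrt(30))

(-5*sqrt(17) - 3*sqrt(30))/155

Multiply numerator and denominator by 3*sqrt(30) + 5*sqrt(17).
Denominator becomes -155; numerator becomes 3*sqrt(30) + 5*sqrt(17).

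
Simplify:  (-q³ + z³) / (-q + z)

z^3 - q^3 = (-q + z)(q² + q*z + z²).

q² + q*z + z²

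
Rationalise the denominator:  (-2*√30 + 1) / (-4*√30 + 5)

Multiply numerator and denominator by 5 + 4*√30.
Denominator becomes -455; numerator becomes -235 - 6*√30.

(6*√30 + 235)/455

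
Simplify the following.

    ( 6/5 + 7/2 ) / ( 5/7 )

Numerator: 6/5 + 7/2 = 47/10
Denominator: 5/7 = 5/7
Divide: (47/10) · (7/5) = 329/50

329/50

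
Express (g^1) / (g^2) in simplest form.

Quotient: (g^-1)

1/g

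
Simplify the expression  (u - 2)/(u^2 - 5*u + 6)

1/(u - 3)

Factor: u^2 - 5*u + 6 = (u - 2)*(u - 3)
Cancel the common factor (u - 2).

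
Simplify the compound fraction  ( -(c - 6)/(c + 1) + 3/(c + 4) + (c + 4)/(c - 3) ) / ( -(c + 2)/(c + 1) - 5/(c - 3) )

Numerator: -(c - 6)/(c + 1) + 3/(c + 4) + (c + 4)/(c - 3) = (17*c² + 36*c - 65)/(c³ + 2*c² - 11*c - 12)
Denominator: -(c + 2)/(c + 1) - 5/(c - 3) = (-c² - 4*c + 1)/(c² - 2*c - 3)
Divide: ((17*c² + 36*c - 65)/(c³ + 2*c² - 11*c - 12)) · ((c² - 2*c - 3)/(-c² - 4*c + 1)) = (-17*c² - 36*c + 65)/(c³ + 8*c² + 15*c - 4)

(-17*c² - 36*c + 65)/(c³ + 8*c² + 15*c - 4)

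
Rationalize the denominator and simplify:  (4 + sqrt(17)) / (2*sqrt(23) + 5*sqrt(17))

(-2*sqrt(391) - 8*sqrt(23) + 20*sqrt(17) + 85)/333

Multiply numerator and denominator by -2*sqrt(23) + 5*sqrt(17).
Denominator becomes 333; numerator becomes -2*sqrt(391) - 8*sqrt(23) + 20*sqrt(17) + 85.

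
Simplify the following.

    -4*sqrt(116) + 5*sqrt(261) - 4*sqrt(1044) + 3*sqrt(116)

4*sqrt(116) = 8*sqrt(29); 5*sqrt(261) = 15*sqrt(29); 4*sqrt(1044) = 24*sqrt(29); 3*sqrt(116) = 6*sqrt(29)
Combine: (-8 + 15 - 24 + 6)·sqrt(29) = -11*sqrt(29)

-11*sqrt(29)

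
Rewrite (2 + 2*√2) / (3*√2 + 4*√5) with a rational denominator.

Multiply numerator and denominator by -4*√5 + 3*√2.
Denominator becomes -62; numerator becomes -8*√10 - 8*√5 + 6*√2 + 12.

(-6 - 3*√2 + 4*√5 + 4*√10)/31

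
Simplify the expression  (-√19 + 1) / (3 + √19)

Multiply numerator and denominator by -√19 + 3.
Denominator becomes -10; numerator becomes -4*√19 + 22.

(-11 + 2*√19)/5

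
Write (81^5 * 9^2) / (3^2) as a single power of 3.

81^5 = 3^20; 9^2 = 3^4; 3^2 = 3^2
Combine exponents: 3^22

3^22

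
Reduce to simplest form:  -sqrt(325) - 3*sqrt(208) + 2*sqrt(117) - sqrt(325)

-16*sqrt(13)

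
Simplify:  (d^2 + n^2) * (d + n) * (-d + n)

-d^4 + n^4

(n+d)(n-d) = -d^2 + n^2; continue pairing.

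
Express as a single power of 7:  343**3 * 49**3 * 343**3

7**24

343**3 = 7**9; 49**3 = 7**6; 343**3 = 7**9
Combine exponents: 7**24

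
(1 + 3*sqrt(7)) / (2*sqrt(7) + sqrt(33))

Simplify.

(-42 - 2*sqrt(7) + sqrt(33) + 3*sqrt(231))/5

Multiply numerator and denominator by -sqrt(33) + 2*sqrt(7).
Denominator becomes -5; numerator becomes -3*sqrt(231) - sqrt(33) + 2*sqrt(7) + 42.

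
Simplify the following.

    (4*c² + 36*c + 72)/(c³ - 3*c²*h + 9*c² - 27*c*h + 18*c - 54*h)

4/(c - 3*h)

Factor: 4*c² + 36*c + 72 = 4·(c + 6)·(c + 3);  c³ - 3*c²*h + 9*c² - 27*c*h + 18*c - 54*h = (c + 6)·(c - 3*h)·(c + 3)
Cancel the common factors (c + 6), (c + 3).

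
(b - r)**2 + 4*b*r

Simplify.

(b + r)**2

Expand the square and combine the 4*b*r term.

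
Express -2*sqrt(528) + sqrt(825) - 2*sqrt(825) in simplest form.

2*sqrt(528) = 8*sqrt(33); sqrt(825) = 5*sqrt(33); 2*sqrt(825) = 10*sqrt(33)
Combine: (-8 + 5 - 10)·sqrt(33) = -13*sqrt(33)

-13*sqrt(33)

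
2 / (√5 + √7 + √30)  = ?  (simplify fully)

(-14*√7 - 16*√5 + 5*√42 + 9*√30)/46

Group as (√7 + √30) + √5; multiply by (√7 + √30) - √5, then rationalise the remaining surd.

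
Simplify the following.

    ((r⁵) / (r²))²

Inside the bracket: r³
Raise to the power 2: r⁶

r⁶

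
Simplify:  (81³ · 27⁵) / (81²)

3^19

81³ = 3^12; 27⁵ = 3^15; 81² = 3^8
Combine exponents: 3^19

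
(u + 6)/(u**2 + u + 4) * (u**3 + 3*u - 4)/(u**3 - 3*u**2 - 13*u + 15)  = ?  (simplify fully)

Factor: u**3 + 3*u - 4 = (u**2 + u + 4)*(u - 1);  u**3 - 3*u**2 - 13*u + 15 = (u - 5)*(u - 1)*(u + 3)
Cancel the common factors (u**2 + u + 4), (u - 1).

(u + 6)/(u**2 - 2*u - 15)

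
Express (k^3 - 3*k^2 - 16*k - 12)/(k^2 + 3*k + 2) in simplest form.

Factor: k^3 - 3*k^2 - 16*k - 12 = (k + 1)*(k + 2)*(k - 6);  k^2 + 3*k + 2 = (k + 1)*(k + 2)
Cancel the common factors (k + 2), (k + 1).

k - 6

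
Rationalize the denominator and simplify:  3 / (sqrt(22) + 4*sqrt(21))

Multiply numerator and denominator by -4*sqrt(21) + sqrt(22).
Denominator becomes -314; numerator becomes -12*sqrt(21) + 3*sqrt(22).

(-3*sqrt(22) + 12*sqrt(21))/314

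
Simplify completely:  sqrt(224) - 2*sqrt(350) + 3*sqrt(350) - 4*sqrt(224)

sqrt(224) = 4*sqrt(14); 2*sqrt(350) = 10*sqrt(14); 3*sqrt(350) = 15*sqrt(14); 4*sqrt(224) = 16*sqrt(14)
Combine: (4 - 10 + 15 - 16)·sqrt(14) = -7*sqrt(14)

-7*sqrt(14)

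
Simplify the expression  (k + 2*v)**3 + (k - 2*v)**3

2*k*(k**2 + 12*v**2)

Binomially expand both and collect terms in k, (2*v).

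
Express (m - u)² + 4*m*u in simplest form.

(m + u)²

Expanding gives m² + 2*m*u + u², a perfect square.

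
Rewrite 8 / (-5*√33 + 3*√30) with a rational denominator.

Multiply numerator and denominator by 3*√30 + 5*√33.
Denominator becomes -555; numerator becomes 24*√30 + 40*√33.

(-40*√33 - 24*√30)/555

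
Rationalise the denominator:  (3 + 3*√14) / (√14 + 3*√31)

Multiply numerator and denominator by -3*√31 + √14.
Denominator becomes -265; numerator becomes -9*√434 - 9*√31 + 3*√14 + 42.

(-42 - 3*√14 + 9*√31 + 9*√434)/265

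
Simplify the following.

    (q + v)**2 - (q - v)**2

Only the odd-power cross terms survive.

4*q*v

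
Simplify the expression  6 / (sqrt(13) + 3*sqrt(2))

(-6*sqrt(13) + 18*sqrt(2))/5

Multiply numerator and denominator by -3*sqrt(2) + sqrt(13).
Denominator becomes -5; numerator becomes -18*sqrt(2) + 6*sqrt(13).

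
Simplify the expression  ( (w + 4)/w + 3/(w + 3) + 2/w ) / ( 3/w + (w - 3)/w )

(w² + 12*w + 18)/(w² + 3*w)

Numerator: (w + 4)/w + 3/(w + 3) + 2/w = (w² + 12*w + 18)/(w² + 3*w)
Denominator: 3/w + (w - 3)/w = 1
Divide: ((w² + 12*w + 18)/(w² + 3*w)) · (1) = (w² + 12*w + 18)/(w² + 3*w)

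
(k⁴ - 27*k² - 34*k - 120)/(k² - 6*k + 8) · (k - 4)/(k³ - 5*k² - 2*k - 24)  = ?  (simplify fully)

Factor: k⁴ - 27*k² - 34*k - 120 = (k + 5)·(k² + k + 4)·(k - 6);  k² - 6*k + 8 = (k - 2)·(k - 4);  k³ - 5*k² - 2*k - 24 = (k² + k + 4)·(k - 6)
Cancel the common factors (k² + k + 4), (k - 4), (k - 6).

(k + 5)/(k - 2)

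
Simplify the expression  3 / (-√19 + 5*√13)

(√19 + 5*√13)/102

Multiply numerator and denominator by √19 + 5*√13.
Denominator becomes 306; numerator becomes 3*√19 + 15*√13.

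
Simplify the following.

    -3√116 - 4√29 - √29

-11*√29

3√116 = 6*√29; 4√29 = 4*√29; √29 = √29
Combine: (-6 - 4 - 1)·√29 = -11*√29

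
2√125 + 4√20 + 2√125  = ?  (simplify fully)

28*√5

2√125 = 10*√5; 4√20 = 8*√5; 2√125 = 10*√5
Combine: (10 + 8 + 10)·√5 = 28*√5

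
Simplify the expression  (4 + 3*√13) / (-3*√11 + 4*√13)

Multiply numerator and denominator by 3*√11 + 4*√13.
Denominator becomes 109; numerator becomes 12*√11 + 16*√13 + 9*√143 + 156.

(12*√11 + 16*√13 + 9*√143 + 156)/109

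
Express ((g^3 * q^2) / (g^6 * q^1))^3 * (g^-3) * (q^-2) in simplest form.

Inside the bracket: (g^-3) * q^1
Raise to the power 3: (g^-9) * q^3
Multiply by (g^-3) * (q^-2): add exponents.

q/g^12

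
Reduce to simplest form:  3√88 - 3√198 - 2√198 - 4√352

-25*√22

3√88 = 6*√22; 3√198 = 9*√22; 2√198 = 6*√22; 4√352 = 16*√22
Combine: (6 - 9 - 6 - 16)·√22 = -25*√22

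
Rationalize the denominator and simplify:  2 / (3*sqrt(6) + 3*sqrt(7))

Multiply numerator and denominator by -3*sqrt(6) + 3*sqrt(7).
Denominator becomes 9; numerator becomes -6*sqrt(6) + 6*sqrt(7).

(-2*sqrt(6) + 2*sqrt(7))/3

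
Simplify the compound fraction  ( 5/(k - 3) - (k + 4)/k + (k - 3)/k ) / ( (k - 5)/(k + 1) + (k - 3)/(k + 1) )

(-2*k^2 + 19*k + 21)/(2*k^3 - 14*k^2 + 24*k)

Numerator: 5/(k - 3) - (k + 4)/k + (k - 3)/k = (-2*k + 21)/(k^2 - 3*k)
Denominator: (k - 5)/(k + 1) + (k - 3)/(k + 1) = (2*k - 8)/(k + 1)
Divide: ((-2*k + 21)/(k^2 - 3*k)) · ((k + 1)/(2*k - 8)) = (-2*k^2 + 19*k + 21)/(2*k^3 - 14*k^2 + 24*k)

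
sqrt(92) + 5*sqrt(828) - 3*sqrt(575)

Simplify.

17*sqrt(23)

sqrt(92) = 2*sqrt(23); 5*sqrt(828) = 30*sqrt(23); 3*sqrt(575) = 15*sqrt(23)
Combine: (2 + 30 - 15)·sqrt(23) = 17*sqrt(23)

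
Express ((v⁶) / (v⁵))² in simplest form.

Inside the bracket: v¹
Raise to the power 2: v²

v²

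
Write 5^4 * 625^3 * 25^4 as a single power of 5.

5^4 = 5^4; 625^3 = 5^12; 25^4 = 5^8
Combine exponents: 5^24

5^24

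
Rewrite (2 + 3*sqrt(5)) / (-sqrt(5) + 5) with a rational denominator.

(25 + 17*sqrt(5))/20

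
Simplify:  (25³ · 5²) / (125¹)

25³ = 5^6; 5² = 5^2; 125¹ = 5^3
Combine exponents: 5^5

5^5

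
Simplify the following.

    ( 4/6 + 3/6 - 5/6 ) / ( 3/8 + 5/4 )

Numerator: 4/6 + 3/6 - 5/6 = 1/3
Denominator: 3/8 + 5/4 = 13/8
Divide: (1/3) · (8/13) = 8/39

8/39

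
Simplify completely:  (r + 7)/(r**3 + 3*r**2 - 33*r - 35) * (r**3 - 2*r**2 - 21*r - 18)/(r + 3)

(r - 6)/(r - 5)

Factor: r**3 + 3*r**2 - 33*r - 35 = (r + 7)*(r + 1)*(r - 5);  r**3 - 2*r**2 - 21*r - 18 = (r + 1)*(r + 3)*(r - 6)
Cancel the common factors (r + 7), (r + 3), (r + 1).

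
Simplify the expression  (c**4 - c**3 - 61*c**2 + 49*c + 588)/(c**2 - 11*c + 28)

c**2 + 10*c + 21

Factor: c**4 - c**3 - 61*c**2 + 49*c + 588 = (c - 7)*(c + 7)*(c - 4)*(c + 3);  c**2 - 11*c + 28 = (c - 7)*(c - 4)
Cancel the common factors (c - 7), (c - 4).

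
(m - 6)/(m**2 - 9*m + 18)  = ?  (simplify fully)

1/(m - 3)

Factor: m**2 - 9*m + 18 = (m - 6)*(m - 3)
Cancel the common factor (m - 6).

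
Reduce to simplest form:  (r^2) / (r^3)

Quotient: (r^-1)

1/r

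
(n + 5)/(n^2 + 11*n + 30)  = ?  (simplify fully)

1/(n + 6)

Factor: n^2 + 11*n + 30 = (n + 5)*(n + 6)
Cancel the common factor (n + 5).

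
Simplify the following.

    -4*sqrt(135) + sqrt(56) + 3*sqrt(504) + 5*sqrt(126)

4*sqrt(135) = 12*sqrt(15); sqrt(56) = 2*sqrt(14); 3*sqrt(504) = 18*sqrt(14); 5*sqrt(126) = 15*sqrt(14)

-12*sqrt(15) + 35*sqrt(14)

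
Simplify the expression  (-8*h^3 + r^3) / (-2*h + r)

4*h^2 + 2*h*r + r^2

Factor as (a-b)(a^2+ab+b^2) with a=r, b=(2*h).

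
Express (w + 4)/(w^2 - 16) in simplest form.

1/(w - 4)

Factor: w^2 - 16 = (w + 4)*(w - 4)
Cancel the common factor (w + 4).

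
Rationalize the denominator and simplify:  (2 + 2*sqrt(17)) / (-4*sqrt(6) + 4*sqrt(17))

(sqrt(6) + sqrt(17) + sqrt(102) + 17)/22

Multiply numerator and denominator by 4*sqrt(6) + 4*sqrt(17).
Denominator becomes 176; numerator becomes 8*sqrt(6) + 8*sqrt(17) + 8*sqrt(102) + 136.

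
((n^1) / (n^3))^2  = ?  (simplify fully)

Inside the bracket: (n^-2)
Raise to the power 2: (n^-4)

n^(-4)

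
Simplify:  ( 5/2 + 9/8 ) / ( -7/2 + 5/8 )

Numerator: 5/2 + 9/8 = 29/8
Denominator: -7/2 + 5/8 = -23/8
Divide: (29/8) · (-8/23) = -29/23

-29/23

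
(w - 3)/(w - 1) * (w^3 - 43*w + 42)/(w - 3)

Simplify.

Factor: w^3 - 43*w + 42 = (w - 6)*(w + 7)*(w - 1)
Cancel the common factors (w - 1), (w - 3).

w^2 + w - 42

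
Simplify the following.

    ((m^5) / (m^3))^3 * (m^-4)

Inside the bracket: m^2
Raise to the power 3: m^6
Multiply by (m^-4): add exponents.

m^2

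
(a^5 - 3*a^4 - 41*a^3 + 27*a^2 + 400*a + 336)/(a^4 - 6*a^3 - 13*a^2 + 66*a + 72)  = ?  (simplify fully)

Factor: a^5 - 3*a^4 - 41*a^3 + 27*a^2 + 400*a + 336 = (a + 3)*(a + 4)*(a - 7)*(a - 4)*(a + 1);  a^4 - 6*a^3 - 13*a^2 + 66*a + 72 = (a + 1)*(a - 4)*(a + 3)*(a - 6)
Cancel the common factors (a + 1), (a - 4), (a + 3).

(a^2 - 3*a - 28)/(a - 6)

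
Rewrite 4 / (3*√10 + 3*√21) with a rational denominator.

(-4*√10 + 4*√21)/33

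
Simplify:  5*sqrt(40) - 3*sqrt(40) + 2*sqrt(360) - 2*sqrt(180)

-12*sqrt(5) + 16*sqrt(10)

5*sqrt(40) = 10*sqrt(10); 3*sqrt(40) = 6*sqrt(10); 2*sqrt(360) = 12*sqrt(10); 2*sqrt(180) = 12*sqrt(5)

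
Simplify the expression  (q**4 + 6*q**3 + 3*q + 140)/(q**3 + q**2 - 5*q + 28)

Factor: q**4 + 6*q**3 + 3*q + 140 = (q**2 - 3*q + 7)*(q + 5)*(q + 4);  q**3 + q**2 - 5*q + 28 = (q + 4)*(q**2 - 3*q + 7)
Cancel the common factors (q**2 - 3*q + 7), (q + 4).

q + 5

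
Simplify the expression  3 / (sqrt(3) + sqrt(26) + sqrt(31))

Group as (sqrt(3) + sqrt(31)) + sqrt(26); multiply by (sqrt(3) + sqrt(31)) - sqrt(26), then rationalise the remaining surd.

(-3*sqrt(2418) - 3*sqrt(31) + 12*sqrt(26) + 81*sqrt(3))/154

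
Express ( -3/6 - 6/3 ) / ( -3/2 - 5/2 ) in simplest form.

Numerator: -3/6 - 6/3 = -5/2
Denominator: -3/2 - 5/2 = -4
Divide: (-5/2) · (-1/4) = 5/8

5/8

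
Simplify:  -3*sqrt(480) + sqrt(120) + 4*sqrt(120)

3*sqrt(480) = 12*sqrt(30); sqrt(120) = 2*sqrt(30); 4*sqrt(120) = 8*sqrt(30)
Combine: (-12 + 2 + 8)·sqrt(30) = -2*sqrt(30)

-2*sqrt(30)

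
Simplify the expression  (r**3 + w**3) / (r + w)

r**2 - r*w + w**2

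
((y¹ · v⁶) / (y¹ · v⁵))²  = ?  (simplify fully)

v²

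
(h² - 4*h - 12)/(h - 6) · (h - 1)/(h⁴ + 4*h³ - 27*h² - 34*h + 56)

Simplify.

1/(h² + 3*h - 28)

Factor: h² - 4*h - 12 = (h - 6)·(h + 2);  h⁴ + 4*h³ - 27*h² - 34*h + 56 = (h + 2)·(h + 7)·(h - 1)·(h - 4)
Cancel the common factors (h - 1), (h - 6), (h + 2).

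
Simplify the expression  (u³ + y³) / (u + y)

u² - u*y + y²

y^3 + u^3 = (u + y)(u² - u*y + y²).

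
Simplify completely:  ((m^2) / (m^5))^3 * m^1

m^(-8)

Inside the bracket: (m^-3)
Raise to the power 3: (m^-9)
Multiply by m^1: add exponents.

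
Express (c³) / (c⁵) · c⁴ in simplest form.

c²

Quotient: (c^-2)
Multiply by c⁴: add exponents.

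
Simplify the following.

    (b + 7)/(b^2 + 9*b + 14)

Factor: b^2 + 9*b + 14 = (b + 2)*(b + 7)
Cancel the common factor (b + 7).

1/(b + 2)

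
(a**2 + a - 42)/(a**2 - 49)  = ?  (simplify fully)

Factor: a**2 + a - 42 = (a - 6)*(a + 7);  a**2 - 49 = (a - 7)*(a + 7)
Cancel the common factor (a + 7).

(a - 6)/(a - 7)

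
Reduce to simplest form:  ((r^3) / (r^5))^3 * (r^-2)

Inside the bracket: (r^-2)
Raise to the power 3: (r^-6)
Multiply by (r^-2): add exponents.

r^(-8)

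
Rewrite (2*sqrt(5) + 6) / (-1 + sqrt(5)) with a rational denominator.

Multiply numerator and denominator by -sqrt(5) - 1.
Denominator becomes -4; numerator becomes -8*sqrt(5) - 16.

4 + 2*sqrt(5)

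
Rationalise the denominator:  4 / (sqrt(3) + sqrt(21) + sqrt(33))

(-8*sqrt(231) - 12*sqrt(33) + 20*sqrt(21) + 68*sqrt(3))/57

Group as (sqrt(3) + sqrt(33)) + sqrt(21); multiply by (sqrt(3) + sqrt(33)) - sqrt(21), then rationalise the remaining surd.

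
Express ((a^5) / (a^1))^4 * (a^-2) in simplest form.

Inside the bracket: a^4
Raise to the power 4: a^16
Multiply by (a^-2): add exponents.

a^14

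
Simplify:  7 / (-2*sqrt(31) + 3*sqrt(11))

Multiply numerator and denominator by 3*sqrt(11) + 2*sqrt(31).
Denominator becomes -25; numerator becomes 21*sqrt(11) + 14*sqrt(31).

(-14*sqrt(31) - 21*sqrt(11))/25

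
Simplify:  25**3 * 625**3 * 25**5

25**3 = 5**6; 625**3 = 5**12; 25**5 = 5**10
Combine exponents: 5**28

5**28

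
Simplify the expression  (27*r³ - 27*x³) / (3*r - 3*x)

9*r² + 9*r*x + 9*x²

(3*r)^3 - (3*x)^3 = (3*r - 3*x)(9*r² + 9*r*x + 9*x²).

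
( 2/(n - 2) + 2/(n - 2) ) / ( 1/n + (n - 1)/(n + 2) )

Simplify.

(4*n^2 + 8*n)/(n^3 - 2*n^2 + 2*n - 4)

Numerator: 2/(n - 2) + 2/(n - 2) = 4/(n - 2)
Denominator: 1/n + (n - 1)/(n + 2) = (n^2 + 2)/(n^2 + 2*n)
Divide: (4/(n - 2)) · ((n^2 + 2*n)/(n^2 + 2)) = (4*n^2 + 8*n)/(n^3 - 2*n^2 + 2*n - 4)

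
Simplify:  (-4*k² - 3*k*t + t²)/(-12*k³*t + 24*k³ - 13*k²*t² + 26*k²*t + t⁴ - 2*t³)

Factor: -4*k² - 3*k*t + t² = (-4*k + t)·(k + t);  -12*k³*t + 24*k³ - 13*k²*t² + 26*k²*t + t⁴ - 2*t³ = (t - 2)·(k + t)·(3*k + t)·(-4*k + t)
Cancel the common factors (-4*k + t), (k + t).

1/(3*k*t - 6*k + t² - 2*t)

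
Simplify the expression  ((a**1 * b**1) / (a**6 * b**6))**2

Inside the bracket: (a**-5) * (b**-5)
Raise to the power 2: (a**-10) * (b**-10)

1/(a**10*b**10)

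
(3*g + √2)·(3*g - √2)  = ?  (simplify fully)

9*g² - 2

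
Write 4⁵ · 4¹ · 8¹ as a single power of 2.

2^15

4⁵ = 2^10; 4¹ = 2^2; 8¹ = 2^3
Combine exponents: 2^15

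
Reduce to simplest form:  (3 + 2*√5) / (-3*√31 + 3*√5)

(-2*√155 - 3*√31 - 10 - 3*√5)/78

Multiply numerator and denominator by 3*√5 + 3*√31.
Denominator becomes -234; numerator becomes 9*√5 + 30 + 9*√31 + 6*√155.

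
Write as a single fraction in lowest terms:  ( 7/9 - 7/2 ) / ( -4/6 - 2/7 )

343/120

Numerator: 7/9 - 7/2 = -49/18
Denominator: -4/6 - 2/7 = -20/21
Divide: (-49/18) · (-21/20) = 343/120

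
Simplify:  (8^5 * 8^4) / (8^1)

2^24

8^5 = 2^15; 8^4 = 2^12; 8^1 = 2^3
Combine exponents: 2^24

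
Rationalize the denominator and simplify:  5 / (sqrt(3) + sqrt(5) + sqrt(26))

(-60*sqrt(5) - 70*sqrt(3) + 5*sqrt(390) + 45*sqrt(26))/132

Group as (sqrt(3) + sqrt(26)) + sqrt(5); multiply by (sqrt(3) + sqrt(26)) - sqrt(5), then rationalise the remaining surd.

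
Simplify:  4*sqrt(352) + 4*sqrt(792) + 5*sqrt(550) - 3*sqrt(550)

4*sqrt(352) = 16*sqrt(22); 4*sqrt(792) = 24*sqrt(22); 5*sqrt(550) = 25*sqrt(22); 3*sqrt(550) = 15*sqrt(22)
Combine: (16 + 24 + 25 - 15)·sqrt(22) = 50*sqrt(22)

50*sqrt(22)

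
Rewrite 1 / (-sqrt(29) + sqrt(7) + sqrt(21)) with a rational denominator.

Group as (sqrt(7) + sqrt(21)) - sqrt(29); multiply by (sqrt(7) + sqrt(21)) + sqrt(29), then rationalise the remaining surd.

(sqrt(29) + 15*sqrt(21) + 43*sqrt(7) + 14*sqrt(87))/587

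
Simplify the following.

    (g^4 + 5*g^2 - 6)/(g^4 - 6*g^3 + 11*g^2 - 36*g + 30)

(g + 1)/(g - 5)

Factor: g^4 + 5*g^2 - 6 = (g + 1)*(g^2 + 6)*(g - 1);  g^4 - 6*g^3 + 11*g^2 - 36*g + 30 = (g - 5)*(g - 1)*(g^2 + 6)
Cancel the common factors (g^2 + 6), (g - 1).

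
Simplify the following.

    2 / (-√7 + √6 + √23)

Group as (√6 + √23) - √7; multiply by (√6 + √23) + √7, then rationalise the remaining surd.

(-11*√7 - 5*√23 + 12*√6 + √966)/17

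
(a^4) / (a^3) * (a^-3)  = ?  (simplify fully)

a^(-2)

Quotient: a^1
Multiply by (a^-3): add exponents.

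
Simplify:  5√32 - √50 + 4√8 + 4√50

5√32 = 20*√2; √50 = 5*√2; 4√8 = 8*√2; 4√50 = 20*√2
Combine: (20 - 5 + 8 + 20)·√2 = 43*√2

43*√2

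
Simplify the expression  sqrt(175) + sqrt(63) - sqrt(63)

sqrt(175) = 5*sqrt(7); sqrt(63) = 3*sqrt(7); sqrt(63) = 3*sqrt(7)
Combine: (5 + 3 - 3)·sqrt(7) = 5*sqrt(7)

5*sqrt(7)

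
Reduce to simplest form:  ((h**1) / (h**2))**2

Inside the bracket: (h**-1)
Raise to the power 2: (h**-2)

h**(-2)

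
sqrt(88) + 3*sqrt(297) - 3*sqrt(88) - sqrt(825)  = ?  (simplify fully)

-4*sqrt(22) + 4*sqrt(33)

sqrt(88) = 2*sqrt(22); 3*sqrt(297) = 9*sqrt(33); 3*sqrt(88) = 6*sqrt(22); sqrt(825) = 5*sqrt(33)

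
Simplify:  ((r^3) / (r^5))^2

r^(-4)

Inside the bracket: (r^-2)
Raise to the power 2: (r^-4)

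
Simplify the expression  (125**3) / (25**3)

125**3 = 5**9; 25**3 = 5**6
Combine exponents: 5**3

5**3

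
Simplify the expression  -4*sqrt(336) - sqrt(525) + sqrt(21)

-20*sqrt(21)

4*sqrt(336) = 16*sqrt(21); sqrt(525) = 5*sqrt(21); sqrt(21) = sqrt(21)
Combine: (-16 - 5 + 1)·sqrt(21) = -20*sqrt(21)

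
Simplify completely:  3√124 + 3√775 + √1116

27*√31

3√124 = 6*√31; 3√775 = 15*√31; √1116 = 6*√31
Combine: (6 + 15 + 6)·√31 = 27*√31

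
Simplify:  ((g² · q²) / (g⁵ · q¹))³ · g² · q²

Inside the bracket: (g^-3) · q¹
Raise to the power 3: (g^-9) · q³
Multiply by g² · q²: add exponents.

q⁵/g⁷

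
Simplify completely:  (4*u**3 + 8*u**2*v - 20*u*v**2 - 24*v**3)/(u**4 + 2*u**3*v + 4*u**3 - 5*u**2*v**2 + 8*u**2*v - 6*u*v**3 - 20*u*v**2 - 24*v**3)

Factor: 4*u**3 + 8*u**2*v - 20*u*v**2 - 24*v**3 = 4*(u - 2*v)*(u + 3*v)*(u + v);  u**4 + 2*u**3*v + 4*u**3 - 5*u**2*v**2 + 8*u**2*v - 6*u*v**3 - 20*u*v**2 - 24*v**3 = (u + 3*v)*(u + 4)*(u - 2*v)*(u + v)
Cancel the common factors (u - 2*v), (u + v), (u + 3*v).

4/(u + 4)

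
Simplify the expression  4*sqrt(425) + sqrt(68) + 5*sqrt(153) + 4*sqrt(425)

57*sqrt(17)

4*sqrt(425) = 20*sqrt(17); sqrt(68) = 2*sqrt(17); 5*sqrt(153) = 15*sqrt(17); 4*sqrt(425) = 20*sqrt(17)
Combine: (20 + 2 + 15 + 20)·sqrt(17) = 57*sqrt(17)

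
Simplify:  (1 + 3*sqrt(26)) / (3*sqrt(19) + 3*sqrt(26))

(-3*sqrt(494) - sqrt(19) + sqrt(26) + 78)/21

Multiply numerator and denominator by -3*sqrt(19) + 3*sqrt(26).
Denominator becomes 63; numerator becomes -9*sqrt(494) - 3*sqrt(19) + 3*sqrt(26) + 234.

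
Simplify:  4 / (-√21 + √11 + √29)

(-76*√21 + 12*√29 + 156*√11 + 8*√6699)/915

Group as (√11 + √29) - √21; multiply by (√11 + √29) + √21, then rationalise the remaining surd.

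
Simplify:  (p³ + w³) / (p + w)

p² - p*w + w²

p^3 + w^3 = (p + w)(p² - p*w + w²).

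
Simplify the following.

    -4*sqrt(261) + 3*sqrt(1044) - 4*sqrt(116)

4*sqrt(261) = 12*sqrt(29); 3*sqrt(1044) = 18*sqrt(29); 4*sqrt(116) = 8*sqrt(29)
Combine: (-12 + 18 - 8)·sqrt(29) = -2*sqrt(29)

-2*sqrt(29)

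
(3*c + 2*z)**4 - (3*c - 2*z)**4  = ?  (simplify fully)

432*c**3*z + 192*c*z**3

Binomially expand both and collect terms in (3*c), (2*z).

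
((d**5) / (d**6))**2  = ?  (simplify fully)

Inside the bracket: (d**-1)
Raise to the power 2: (d**-2)

d**(-2)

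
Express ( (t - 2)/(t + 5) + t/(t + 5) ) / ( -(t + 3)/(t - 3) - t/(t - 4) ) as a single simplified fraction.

(-t³ + 8*t² - 19*t + 12)/(t³ + 3*t² - 16*t - 30)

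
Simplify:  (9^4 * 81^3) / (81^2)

3^12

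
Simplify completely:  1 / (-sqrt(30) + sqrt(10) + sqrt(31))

(-11*sqrt(30) + 9*sqrt(31) + 51*sqrt(10) + 20*sqrt(93))/1119

Group as (sqrt(10) + sqrt(31)) - sqrt(30); multiply by (sqrt(10) + sqrt(31)) + sqrt(30), then rationalise the remaining surd.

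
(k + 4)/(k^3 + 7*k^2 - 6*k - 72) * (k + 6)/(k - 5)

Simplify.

1/(k^2 - 8*k + 15)

Factor: k^3 + 7*k^2 - 6*k - 72 = (k + 6)*(k - 3)*(k + 4)
Cancel the common factors (k + 6), (k + 4).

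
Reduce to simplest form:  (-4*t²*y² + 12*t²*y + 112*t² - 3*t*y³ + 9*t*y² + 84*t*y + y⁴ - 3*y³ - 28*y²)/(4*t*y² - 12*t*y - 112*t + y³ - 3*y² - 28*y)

(-4*t² - 3*t*y + y²)/(4*t + y)

Factor: -4*t²*y² + 12*t²*y + 112*t² - 3*t*y³ + 9*t*y² + 84*t*y + y⁴ - 3*y³ - 28*y² = (y - 7)·(y + 4)·(-4*t + y)·(t + y);  4*t*y² - 12*t*y - 112*t + y³ - 3*y² - 28*y = (4*t + y)·(y - 7)·(y + 4)
Cancel the common factors (y + 4), (y - 7).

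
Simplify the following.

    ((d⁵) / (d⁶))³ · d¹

d^(-2)

Inside the bracket: (d^-1)
Raise to the power 3: (d^-3)
Multiply by d¹: add exponents.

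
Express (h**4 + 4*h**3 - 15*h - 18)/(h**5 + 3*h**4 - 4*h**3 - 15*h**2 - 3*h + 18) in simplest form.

1/(h - 1)

Factor: h**4 + 4*h**3 - 15*h - 18 = (h**2 + 3*h + 3)*(h + 3)*(h - 2);  h**5 + 3*h**4 - 4*h**3 - 15*h**2 - 3*h + 18 = (h**2 + 3*h + 3)*(h + 3)*(h - 1)*(h - 2)
Cancel the common factors (h**2 + 3*h + 3), (h - 2), (h + 3).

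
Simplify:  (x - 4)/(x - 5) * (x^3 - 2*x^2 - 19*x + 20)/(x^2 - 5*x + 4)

x + 4

Factor: x^3 - 2*x^2 - 19*x + 20 = (x - 5)*(x + 4)*(x - 1);  x^2 - 5*x + 4 = (x - 4)*(x - 1)
Cancel the common factors (x - 4), (x - 1), (x - 5).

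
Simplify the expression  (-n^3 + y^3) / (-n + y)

n^2 + n*y + y^2

Factor as (a-b)(a^2+ab+b^2) with a=y, b=n.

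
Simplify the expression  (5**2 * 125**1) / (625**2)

5**2 = 5**2; 125**1 = 5**3; 625**2 = 5**8
Combine exponents: 5**(-3)

5**(-3)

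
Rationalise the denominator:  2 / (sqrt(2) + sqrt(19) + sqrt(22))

Group as (sqrt(19) + sqrt(22)) + sqrt(2); multiply by (sqrt(19) + sqrt(22)) - sqrt(2), then rationalise the remaining surd.

(-8*sqrt(209) - 2*sqrt(22) + 10*sqrt(19) + 78*sqrt(2))/151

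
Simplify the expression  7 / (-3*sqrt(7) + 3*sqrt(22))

(7*sqrt(7) + 7*sqrt(22))/45

Multiply numerator and denominator by 3*sqrt(7) + 3*sqrt(22).
Denominator becomes 135; numerator becomes 21*sqrt(7) + 21*sqrt(22).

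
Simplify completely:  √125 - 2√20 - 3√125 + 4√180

10*√5

√125 = 5*√5; 2√20 = 4*√5; 3√125 = 15*√5; 4√180 = 24*√5
Combine: (5 - 4 - 15 + 24)·√5 = 10*√5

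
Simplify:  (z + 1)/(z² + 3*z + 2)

1/(z + 2)

Factor: z² + 3*z + 2 = (z + 2)·(z + 1)
Cancel the common factor (z + 1).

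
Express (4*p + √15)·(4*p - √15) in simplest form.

(4*p)^2 - (√15)^2 = 16*p² - 15.

16*p² - 15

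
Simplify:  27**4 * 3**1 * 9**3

3**19

27**4 = 3**12; 3**1 = 3**1; 9**3 = 3**6
Combine exponents: 3**19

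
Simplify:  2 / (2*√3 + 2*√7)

(-√3 + √7)/4

Multiply numerator and denominator by -2*√7 + 2*√3.
Denominator becomes -16; numerator becomes -4*√7 + 4*√3.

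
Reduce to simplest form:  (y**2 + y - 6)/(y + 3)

Factor: y**2 + y - 6 = (y - 2)*(y + 3)
Cancel the common factor (y + 3).

y - 2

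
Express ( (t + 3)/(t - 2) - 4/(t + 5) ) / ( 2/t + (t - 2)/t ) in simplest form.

(t**2 + 4*t + 23)/(t**2 + 3*t - 10)

Numerator: (t + 3)/(t - 2) - 4/(t + 5) = (t**2 + 4*t + 23)/(t**2 + 3*t - 10)
Denominator: 2/t + (t - 2)/t = 1
Divide: ((t**2 + 4*t + 23)/(t**2 + 3*t - 10)) · (1) = (t**2 + 4*t + 23)/(t**2 + 3*t - 10)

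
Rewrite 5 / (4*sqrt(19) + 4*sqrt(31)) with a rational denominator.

(-5*sqrt(19) + 5*sqrt(31))/48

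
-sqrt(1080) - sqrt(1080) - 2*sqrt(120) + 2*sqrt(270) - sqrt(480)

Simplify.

sqrt(1080) = 6*sqrt(30); sqrt(1080) = 6*sqrt(30); 2*sqrt(120) = 4*sqrt(30); 2*sqrt(270) = 6*sqrt(30); sqrt(480) = 4*sqrt(30)
Combine: (-6 - 6 - 4 + 6 - 4)·sqrt(30) = -14*sqrt(30)

-14*sqrt(30)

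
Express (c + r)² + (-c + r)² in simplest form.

2*c² + 2*r²

Only the even-power cross terms survive.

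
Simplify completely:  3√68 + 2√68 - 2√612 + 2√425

3√68 = 6*√17; 2√68 = 4*√17; 2√612 = 12*√17; 2√425 = 10*√17
Combine: (6 + 4 - 12 + 10)·√17 = 8*√17

8*√17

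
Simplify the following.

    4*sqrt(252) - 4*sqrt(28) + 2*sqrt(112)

4*sqrt(252) = 24*sqrt(7); 4*sqrt(28) = 8*sqrt(7); 2*sqrt(112) = 8*sqrt(7)
Combine: (24 - 8 + 8)·sqrt(7) = 24*sqrt(7)

24*sqrt(7)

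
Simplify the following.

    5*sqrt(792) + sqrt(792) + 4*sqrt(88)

5*sqrt(792) = 30*sqrt(22); sqrt(792) = 6*sqrt(22); 4*sqrt(88) = 8*sqrt(22)
Combine: (30 + 6 + 8)·sqrt(22) = 44*sqrt(22)

44*sqrt(22)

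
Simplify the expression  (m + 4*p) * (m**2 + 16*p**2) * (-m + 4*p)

-m**4 + 256*p**4

((4*p)+m)((4*p)-m) = -m**2 + 16*p**2; continue pairing.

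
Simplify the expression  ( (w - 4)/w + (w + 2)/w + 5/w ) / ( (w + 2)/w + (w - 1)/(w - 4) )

(2*w² - 5*w - 12)/(2*w² - 3*w - 8)

Numerator: (w - 4)/w + (w + 2)/w + 5/w = (2*w + 3)/w
Denominator: (w + 2)/w + (w - 1)/(w - 4) = (2*w² - 3*w - 8)/(w² - 4*w)
Divide: ((2*w + 3)/w) · ((w² - 4*w)/(2*w² - 3*w - 8)) = (2*w² - 5*w - 12)/(2*w² - 3*w - 8)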